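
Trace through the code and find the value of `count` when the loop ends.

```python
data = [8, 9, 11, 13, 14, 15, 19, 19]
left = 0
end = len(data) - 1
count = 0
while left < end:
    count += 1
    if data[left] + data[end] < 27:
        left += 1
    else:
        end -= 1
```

Let's trace through this code step by step.

Initialize: data = [8, 9, 11, 13, 14, 15, 19, 19]
Initialize: left = 0
Initialize: end = 7
Initialize: count = 0
Entering loop: while left < end:
After iteration 1: left = 0, end = 6, count = 1
After iteration 2: left = 0, end = 5, count = 2
After iteration 3: left = 1, end = 5, count = 3
After iteration 4: left = 2, end = 5, count = 4
After iteration 5: left = 3, end = 5, count = 5
After iteration 6: left = 3, end = 4, count = 6
After iteration 7: left = 3, end = 3, count = 7
Loop ends.

Final answer: 7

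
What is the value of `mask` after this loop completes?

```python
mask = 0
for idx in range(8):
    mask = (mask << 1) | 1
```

Let's trace through this code step by step.

Initialize: mask = 0
Entering loop: for idx in range(8):
After iteration 1: idx = 0, mask = 1
After iteration 2: idx = 1, mask = 3
After iteration 3: idx = 2, mask = 7
After iteration 4: idx = 3, mask = 15
After iteration 5: idx = 4, mask = 31
After iteration 6: idx = 5, mask = 63
After iteration 7: idx = 6, mask = 127
After iteration 8: idx = 7, mask = 255
Loop ends.

Final answer: 255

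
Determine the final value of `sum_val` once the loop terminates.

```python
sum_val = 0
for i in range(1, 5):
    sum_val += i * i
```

Let's trace through this code step by step.

Initialize: sum_val = 0
Entering loop: for i in range(1, 5):
After iteration 1: i = 1, sum_val = 1
After iteration 2: i = 2, sum_val = 5
After iteration 3: i = 3, sum_val = 14
After iteration 4: i = 4, sum_val = 30
Loop ends.

Final answer: 30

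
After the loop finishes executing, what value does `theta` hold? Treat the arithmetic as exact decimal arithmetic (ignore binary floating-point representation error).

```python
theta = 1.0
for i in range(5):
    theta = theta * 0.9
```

Let's trace through this code step by step.

Initialize: theta = 1.0
Entering loop: for i in range(5):
After iteration 1: i = 0, theta = 0.9
After iteration 2: i = 1, theta = 0.81
After iteration 3: i = 2, theta = 0.729
After iteration 4: i = 3, theta = 0.6561
After iteration 5: i = 4, theta = 0.59049
Loop ends.

Final answer: 0.59049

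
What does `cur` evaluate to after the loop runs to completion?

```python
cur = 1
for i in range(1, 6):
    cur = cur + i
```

Let's trace through this code step by step.

Initialize: cur = 1
Entering loop: for i in range(1, 6):
After iteration 1: i = 1, cur = 2
After iteration 2: i = 2, cur = 4
After iteration 3: i = 3, cur = 7
After iteration 4: i = 4, cur = 11
After iteration 5: i = 5, cur = 16
Loop ends.

Final answer: 16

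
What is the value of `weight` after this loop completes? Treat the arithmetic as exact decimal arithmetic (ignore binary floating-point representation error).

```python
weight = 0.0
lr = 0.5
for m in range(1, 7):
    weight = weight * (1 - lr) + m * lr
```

Let's trace through this code step by step.

Initialize: weight = 0.0
Initialize: lr = 0.5
Entering loop: for m in range(1, 7):
After iteration 1: m = 1, weight = 0.5
After iteration 2: m = 2, weight = 1.25
After iteration 3: m = 3, weight = 2.125
After iteration 4: m = 4, weight = 3.0625
After iteration 5: m = 5, weight = 4.03125
After iteration 6: m = 6, weight = 5.015625
Loop ends.

Final answer: 5.015625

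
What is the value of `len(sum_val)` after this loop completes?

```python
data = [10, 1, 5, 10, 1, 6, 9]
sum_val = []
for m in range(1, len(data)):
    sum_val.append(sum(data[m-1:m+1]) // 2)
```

Let's trace through this code step by step.

Initialize: data = [10, 1, 5, 10, 1, 6, 9]
Initialize: sum_val = []
Entering loop: for m in range(1, len(data)):
After iteration 1: m = 1, sum_val = [5]
After iteration 2: m = 2, sum_val = [5, 3]
After iteration 3: m = 3, sum_val = [5, 3, 7]
After iteration 4: m = 4, sum_val = [5, 3, 7, 5]
After iteration 5: m = 5, sum_val = [5, 3, 7, 5, 3]
After iteration 6: m = 6, sum_val = [5, 3, 7, 5, 3, 7]
Loop ends.
len(sum_val) = 6

Final answer: 6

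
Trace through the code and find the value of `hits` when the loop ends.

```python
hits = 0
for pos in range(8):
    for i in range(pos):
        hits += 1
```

Let's trace through this code step by step.

Initialize: hits = 0
Entering loop: for pos in range(8):
After iteration 1: pos = 0, hits = 0
After iteration 2: pos = 1, hits = 1, i = 0
After iteration 3: pos = 2, hits = 3, i = 1
After iteration 4: pos = 3, hits = 6, i = 2
After iteration 5: pos = 4, hits = 10, i = 3
After iteration 6: pos = 5, hits = 15, i = 4
After iteration 7: pos = 6, hits = 21, i = 5
After iteration 8: pos = 7, hits = 28, i = 6
Loop ends.

Final answer: 28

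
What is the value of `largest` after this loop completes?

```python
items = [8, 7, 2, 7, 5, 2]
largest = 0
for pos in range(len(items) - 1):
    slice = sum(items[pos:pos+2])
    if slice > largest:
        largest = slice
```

Let's trace through this code step by step.

Initialize: items = [8, 7, 2, 7, 5, 2]
Initialize: largest = 0
Entering loop: for pos in range(len(items) - 1):
After iteration 1: pos = 0, largest = 15, slice = 15
After iteration 2: pos = 1, largest = 15, slice = 9
After iteration 3: pos = 2, largest = 15, slice = 9
After iteration 4: pos = 3, largest = 15, slice = 12
After iteration 5: pos = 4, largest = 15, slice = 7
Loop ends.

Final answer: 15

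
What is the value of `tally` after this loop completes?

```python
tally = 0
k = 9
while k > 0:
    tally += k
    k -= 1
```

Let's trace through this code step by step.

Initialize: tally = 0
Initialize: k = 9
Entering loop: while k > 0:
After iteration 1: tally = 9, k = 8
After iteration 2: tally = 17, k = 7
After iteration 3: tally = 24, k = 6
After iteration 4: tally = 30, k = 5
After iteration 5: tally = 35, k = 4
After iteration 6: tally = 39, k = 3
After iteration 7: tally = 42, k = 2
After iteration 8: tally = 44, k = 1
After iteration 9: tally = 45, k = 0
Loop ends.

Final answer: 45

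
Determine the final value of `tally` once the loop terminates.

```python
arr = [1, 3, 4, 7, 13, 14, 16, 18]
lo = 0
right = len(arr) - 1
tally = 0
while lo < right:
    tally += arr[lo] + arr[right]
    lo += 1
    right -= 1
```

Let's trace through this code step by step.

Initialize: arr = [1, 3, 4, 7, 13, 14, 16, 18]
Initialize: lo = 0
Initialize: right = 7
Initialize: tally = 0
Entering loop: while lo < right:
After iteration 1: lo = 1, right = 6, tally = 19
After iteration 2: lo = 2, right = 5, tally = 38
After iteration 3: lo = 3, right = 4, tally = 56
After iteration 4: lo = 4, right = 3, tally = 76
Loop ends.

Final answer: 76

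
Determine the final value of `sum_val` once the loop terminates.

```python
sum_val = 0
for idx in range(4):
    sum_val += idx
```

Let's trace through this code step by step.

Initialize: sum_val = 0
Entering loop: for idx in range(4):
After iteration 1: idx = 0, sum_val = 0
After iteration 2: idx = 1, sum_val = 1
After iteration 3: idx = 2, sum_val = 3
After iteration 4: idx = 3, sum_val = 6
Loop ends.

Final answer: 6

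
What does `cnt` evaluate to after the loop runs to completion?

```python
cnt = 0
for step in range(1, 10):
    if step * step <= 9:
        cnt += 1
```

Let's trace through this code step by step.

Initialize: cnt = 0
Entering loop: for step in range(1, 10):
After iteration 1: step = 1, cnt = 1
After iteration 2: step = 2, cnt = 2
After iteration 3: step = 3, cnt = 3
After iteration 4: step = 4, cnt = 3
After iteration 5: step = 5, cnt = 3
After iteration 6: step = 6, cnt = 3
After iteration 7: step = 7, cnt = 3
After iteration 8: step = 8, cnt = 3
After iteration 9: step = 9, cnt = 3
Loop ends.

Final answer: 3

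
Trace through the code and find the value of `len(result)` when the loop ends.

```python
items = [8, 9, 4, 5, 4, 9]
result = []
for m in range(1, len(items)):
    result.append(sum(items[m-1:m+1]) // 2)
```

Let's trace through this code step by step.

Initialize: items = [8, 9, 4, 5, 4, 9]
Initialize: result = []
Entering loop: for m in range(1, len(items)):
After iteration 1: m = 1, result = [8]
After iteration 2: m = 2, result = [8, 6]
After iteration 3: m = 3, result = [8, 6, 4]
After iteration 4: m = 4, result = [8, 6, 4, 4]
After iteration 5: m = 5, result = [8, 6, 4, 4, 6]
Loop ends.
len(result) = 5

Final answer: 5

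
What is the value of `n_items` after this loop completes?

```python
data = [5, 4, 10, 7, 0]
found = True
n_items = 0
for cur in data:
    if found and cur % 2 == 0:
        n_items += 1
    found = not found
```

Let's trace through this code step by step.

Initialize: data = [5, 4, 10, 7, 0]
Initialize: found = True
Initialize: n_items = 0
Entering loop: for cur in data:
After iteration 1: cur = 5, found = False, n_items = 0
After iteration 2: cur = 4, found = True, n_items = 0
After iteration 3: cur = 10, found = False, n_items = 1
After iteration 4: cur = 7, found = True, n_items = 1
After iteration 5: cur = 0, found = False, n_items = 2
Loop ends.

Final answer: 2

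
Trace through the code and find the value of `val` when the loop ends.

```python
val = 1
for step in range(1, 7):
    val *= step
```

Let's trace through this code step by step.

Initialize: val = 1
Entering loop: for step in range(1, 7):
After iteration 1: step = 1, val = 1
After iteration 2: step = 2, val = 2
After iteration 3: step = 3, val = 6
After iteration 4: step = 4, val = 24
After iteration 5: step = 5, val = 120
After iteration 6: step = 6, val = 720
Loop ends.

Final answer: 720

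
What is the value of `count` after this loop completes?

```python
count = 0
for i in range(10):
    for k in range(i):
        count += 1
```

Let's trace through this code step by step.

Initialize: count = 0
Entering loop: for i in range(10):
After iteration 1: i = 0, count = 0
After iteration 2: i = 1, count = 1, k = 0
After iteration 3: i = 2, count = 3, k = 1
After iteration 4: i = 3, count = 6, k = 2
After iteration 5: i = 4, count = 10, k = 3
After iteration 6: i = 5, count = 15, k = 4
After iteration 7: i = 6, count = 21, k = 5
After iteration 8: i = 7, count = 28, k = 6
After iteration 9: i = 8, count = 36, k = 7
After iteration 10: i = 9, count = 45, k = 8
Loop ends.

Final answer: 45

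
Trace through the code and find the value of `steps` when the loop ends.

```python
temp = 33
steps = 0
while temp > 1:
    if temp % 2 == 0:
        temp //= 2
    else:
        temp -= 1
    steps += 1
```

Let's trace through this code step by step.

Initialize: temp = 33
Initialize: steps = 0
Entering loop: while temp > 1:
After iteration 1: temp = 32, steps = 1
After iteration 2: temp = 16, steps = 2
After iteration 3: temp = 8, steps = 3
After iteration 4: temp = 4, steps = 4
After iteration 5: temp = 2, steps = 5
After iteration 6: temp = 1, steps = 6
Loop ends.

Final answer: 6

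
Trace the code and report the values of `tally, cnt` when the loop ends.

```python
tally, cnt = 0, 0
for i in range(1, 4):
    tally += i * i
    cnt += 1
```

Let's trace through this code step by step.

Initialize: tally = 0
Initialize: cnt = 0
Entering loop: for i in range(1, 4):
After iteration 1: i = 1, tally = 1, cnt = 1
After iteration 2: i = 2, tally = 5, cnt = 2
After iteration 3: i = 3, tally = 14, cnt = 3
Loop ends.

Final answer: 14, 3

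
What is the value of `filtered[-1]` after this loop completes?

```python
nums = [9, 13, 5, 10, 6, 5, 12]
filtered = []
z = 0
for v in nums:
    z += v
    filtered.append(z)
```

Let's trace through this code step by step.

Initialize: nums = [9, 13, 5, 10, 6, 5, 12]
Initialize: filtered = []
Initialize: z = 0
Entering loop: for v in nums:
After iteration 1: v = 9, filtered = [9], z = 9
After iteration 2: v = 13, filtered = [9, 22], z = 22
After iteration 3: v = 5, filtered = [9, 22, 27], z = 27
After iteration 4: v = 10, filtered = [9, 22, 27, 37], z = 37
After iteration 5: v = 6, filtered = [9, 22, 27, 37, 43], z = 43
After iteration 6: v = 5, filtered = [9, 22, 27, 37, 43, 48], z = 48
After iteration 7: v = 12, filtered = [9, 22, 27, 37, 43, 48, 60], z = 60
Loop ends.
filtered[-1] = 60

Final answer: 60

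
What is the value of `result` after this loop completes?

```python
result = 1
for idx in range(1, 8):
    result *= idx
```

Let's trace through this code step by step.

Initialize: result = 1
Entering loop: for idx in range(1, 8):
After iteration 1: idx = 1, result = 1
After iteration 2: idx = 2, result = 2
After iteration 3: idx = 3, result = 6
After iteration 4: idx = 4, result = 24
After iteration 5: idx = 5, result = 120
After iteration 6: idx = 6, result = 720
After iteration 7: idx = 7, result = 5040
Loop ends.

Final answer: 5040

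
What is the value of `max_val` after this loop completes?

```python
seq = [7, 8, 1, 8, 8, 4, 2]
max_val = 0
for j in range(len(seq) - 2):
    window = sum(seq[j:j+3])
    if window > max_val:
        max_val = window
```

Let's trace through this code step by step.

Initialize: seq = [7, 8, 1, 8, 8, 4, 2]
Initialize: max_val = 0
Entering loop: for j in range(len(seq) - 2):
After iteration 1: j = 0, max_val = 16, window = 16
After iteration 2: j = 1, max_val = 17, window = 17
After iteration 3: j = 2, max_val = 17, window = 17
After iteration 4: j = 3, max_val = 20, window = 20
After iteration 5: j = 4, max_val = 20, window = 14
Loop ends.

Final answer: 20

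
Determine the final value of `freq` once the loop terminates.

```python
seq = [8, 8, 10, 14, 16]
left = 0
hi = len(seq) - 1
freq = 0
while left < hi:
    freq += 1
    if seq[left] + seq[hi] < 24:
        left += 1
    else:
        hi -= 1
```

Let's trace through this code step by step.

Initialize: seq = [8, 8, 10, 14, 16]
Initialize: left = 0
Initialize: hi = 4
Initialize: freq = 0
Entering loop: while left < hi:
After iteration 1: left = 0, hi = 3, freq = 1
After iteration 2: left = 1, hi = 3, freq = 2
After iteration 3: left = 2, hi = 3, freq = 3
After iteration 4: left = 2, hi = 2, freq = 4
Loop ends.

Final answer: 4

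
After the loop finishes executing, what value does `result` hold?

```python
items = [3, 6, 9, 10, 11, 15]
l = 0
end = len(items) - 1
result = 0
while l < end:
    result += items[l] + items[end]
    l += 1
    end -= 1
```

Let's trace through this code step by step.

Initialize: items = [3, 6, 9, 10, 11, 15]
Initialize: l = 0
Initialize: end = 5
Initialize: result = 0
Entering loop: while l < end:
After iteration 1: l = 1, end = 4, result = 18
After iteration 2: l = 2, end = 3, result = 35
After iteration 3: l = 3, end = 2, result = 54
Loop ends.

Final answer: 54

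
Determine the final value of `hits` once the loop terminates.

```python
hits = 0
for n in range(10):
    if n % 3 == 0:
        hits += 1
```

Let's trace through this code step by step.

Initialize: hits = 0
Entering loop: for n in range(10):
After iteration 1: n = 0, hits = 1
After iteration 2: n = 1, hits = 1
After iteration 3: n = 2, hits = 1
After iteration 4: n = 3, hits = 2
After iteration 5: n = 4, hits = 2
After iteration 6: n = 5, hits = 2
After iteration 7: n = 6, hits = 3
After iteration 8: n = 7, hits = 3
After iteration 9: n = 8, hits = 3
After iteration 10: n = 9, hits = 4
Loop ends.

Final answer: 4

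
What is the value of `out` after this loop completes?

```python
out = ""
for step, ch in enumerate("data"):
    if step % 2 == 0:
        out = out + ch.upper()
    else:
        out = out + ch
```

Let's trace through this code step by step.

Initialize: out = ''
Entering loop: for step, ch in enumerate("data"):
After iteration 1: step = 0, ch = 'd', out = 'D'
After iteration 2: step = 1, ch = 'a', out = 'Da'
After iteration 3: step = 2, ch = 't', out = 'DaT'
After iteration 4: step = 3, ch = 'a', out = 'DaTa'
Loop ends.

Final answer: 'DaTa'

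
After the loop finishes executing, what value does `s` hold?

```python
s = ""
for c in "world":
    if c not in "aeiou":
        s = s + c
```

Let's trace through this code step by step.

Initialize: s = ''
Entering loop: for c in "world":
After iteration 1: c = 'w', s = 'w'
After iteration 2: c = 'o', s = 'w'
After iteration 3: c = 'r', s = 'wr'
After iteration 4: c = 'l', s = 'wrl'
After iteration 5: c = 'd', s = 'wrld'
Loop ends.

Final answer: 'wrld'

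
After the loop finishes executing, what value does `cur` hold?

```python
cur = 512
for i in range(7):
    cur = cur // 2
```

Let's trace through this code step by step.

Initialize: cur = 512
Entering loop: for i in range(7):
After iteration 1: i = 0, cur = 256
After iteration 2: i = 1, cur = 128
After iteration 3: i = 2, cur = 64
After iteration 4: i = 3, cur = 32
After iteration 5: i = 4, cur = 16
After iteration 6: i = 5, cur = 8
After iteration 7: i = 6, cur = 4
Loop ends.

Final answer: 4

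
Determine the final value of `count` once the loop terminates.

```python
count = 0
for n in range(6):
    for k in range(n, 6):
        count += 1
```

Let's trace through this code step by step.

Initialize: count = 0
Entering loop: for n in range(6):
After iteration 1: n = 0, count = 6
After iteration 2: n = 1, count = 11
After iteration 3: n = 2, count = 15
After iteration 4: n = 3, count = 18
After iteration 5: n = 4, count = 20
After iteration 6: n = 5, count = 21
Loop ends.

Final answer: 21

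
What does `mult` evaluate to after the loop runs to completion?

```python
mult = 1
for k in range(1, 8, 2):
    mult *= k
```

Let's trace through this code step by step.

Initialize: mult = 1
Entering loop: for k in range(1, 8, 2):
After iteration 1: k = 1, mult = 1
After iteration 2: k = 3, mult = 3
After iteration 3: k = 5, mult = 15
After iteration 4: k = 7, mult = 105
Loop ends.

Final answer: 105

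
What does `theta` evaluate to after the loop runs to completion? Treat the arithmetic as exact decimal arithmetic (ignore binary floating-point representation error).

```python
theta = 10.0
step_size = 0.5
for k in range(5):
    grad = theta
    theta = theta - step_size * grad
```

Let's trace through this code step by step.

Initialize: theta = 10.0
Initialize: step_size = 0.5
Entering loop: for k in range(5):
After iteration 1: k = 0, theta = 5.0, grad = 10.0
After iteration 2: k = 1, theta = 2.5, grad = 5.0
After iteration 3: k = 2, theta = 1.25, grad = 2.5
After iteration 4: k = 3, theta = 0.625, grad = 1.25
After iteration 5: k = 4, theta = 0.3125, grad = 0.625
Loop ends.

Final answer: 0.3125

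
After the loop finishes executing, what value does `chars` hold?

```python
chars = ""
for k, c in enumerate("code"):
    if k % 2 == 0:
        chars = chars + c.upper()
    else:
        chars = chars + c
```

Let's trace through this code step by step.

Initialize: chars = ''
Entering loop: for k, c in enumerate("code"):
After iteration 1: k = 0, c = 'c', chars = 'C'
After iteration 2: k = 1, c = 'o', chars = 'Co'
After iteration 3: k = 2, c = 'd', chars = 'CoD'
After iteration 4: k = 3, c = 'e', chars = 'CoDe'
Loop ends.

Final answer: 'CoDe'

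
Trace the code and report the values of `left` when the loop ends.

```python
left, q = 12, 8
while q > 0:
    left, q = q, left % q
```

Let's trace through this code step by step.

Initialize: left = 12
Initialize: q = 8
Entering loop: while q > 0:
After iteration 1: left = 8, q = 4
After iteration 2: left = 4, q = 0
Loop ends.

Final answer: 4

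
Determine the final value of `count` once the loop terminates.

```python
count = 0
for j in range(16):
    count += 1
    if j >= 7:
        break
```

Let's trace through this code step by step.

Initialize: count = 0
Entering loop: for j in range(16):
After iteration 1: j = 0, count = 1
After iteration 2: j = 1, count = 2
After iteration 3: j = 2, count = 3
After iteration 4: j = 3, count = 4
After iteration 5: j = 4, count = 5
After iteration 6: j = 5, count = 6
After iteration 7: j = 6, count = 7
After iteration 8: j = 7, count = 8
Loop ends.

Final answer: 8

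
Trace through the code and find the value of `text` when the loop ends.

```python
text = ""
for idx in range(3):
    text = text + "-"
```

Let's trace through this code step by step.

Initialize: text = ''
Entering loop: for idx in range(3):
After iteration 1: idx = 0, text = '-'
After iteration 2: idx = 1, text = '--'
After iteration 3: idx = 2, text = '---'
Loop ends.

Final answer: '---'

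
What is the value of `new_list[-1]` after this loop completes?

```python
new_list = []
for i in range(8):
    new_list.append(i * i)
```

Let's trace through this code step by step.

Initialize: new_list = []
Entering loop: for i in range(8):
After iteration 1: i = 0, new_list = [0]
After iteration 2: i = 1, new_list = [0, 1]
After iteration 3: i = 2, new_list = [0, 1, 4]
After iteration 4: i = 3, new_list = [0, 1, 4, 9]
After iteration 5: i = 4, new_list = [0, 1, 4, 9, 16]
After iteration 6: i = 5, new_list = [0, 1, 4, 9, 16, 25]
After iteration 7: i = 6, new_list = [0, 1, 4, 9, 16, 25, 36]
After iteration 8: i = 7, new_list = [0, 1, 4, 9, 16, 25, 36, 49]
Loop ends.
new_list[-1] = 49

Final answer: 49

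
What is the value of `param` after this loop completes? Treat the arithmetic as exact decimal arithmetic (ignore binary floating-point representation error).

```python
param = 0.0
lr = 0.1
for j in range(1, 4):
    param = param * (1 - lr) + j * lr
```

Let's trace through this code step by step.

Initialize: param = 0.0
Initialize: lr = 0.1
Entering loop: for j in range(1, 4):
After iteration 1: j = 1, param = 0.1
After iteration 2: j = 2, param = 0.29
After iteration 3: j = 3, param = 0.561
Loop ends.

Final answer: 0.561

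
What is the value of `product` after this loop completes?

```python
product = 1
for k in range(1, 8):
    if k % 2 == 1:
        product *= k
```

Let's trace through this code step by step.

Initialize: product = 1
Entering loop: for k in range(1, 8):
After iteration 1: k = 1, product = 1
After iteration 2: k = 2, product = 1
After iteration 3: k = 3, product = 3
After iteration 4: k = 4, product = 3
After iteration 5: k = 5, product = 15
After iteration 6: k = 6, product = 15
After iteration 7: k = 7, product = 105
Loop ends.

Final answer: 105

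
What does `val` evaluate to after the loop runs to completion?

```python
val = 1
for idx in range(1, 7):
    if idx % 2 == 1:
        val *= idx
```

Let's trace through this code step by step.

Initialize: val = 1
Entering loop: for idx in range(1, 7):
After iteration 1: idx = 1, val = 1
After iteration 2: idx = 2, val = 1
After iteration 3: idx = 3, val = 3
After iteration 4: idx = 4, val = 3
After iteration 5: idx = 5, val = 15
After iteration 6: idx = 6, val = 15
Loop ends.

Final answer: 15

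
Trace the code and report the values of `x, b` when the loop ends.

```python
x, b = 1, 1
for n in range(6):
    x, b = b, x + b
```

Let's trace through this code step by step.

Initialize: x = 1
Initialize: b = 1
Entering loop: for n in range(6):
After iteration 1: n = 0, x = 1, b = 2
After iteration 2: n = 1, x = 2, b = 3
After iteration 3: n = 2, x = 3, b = 5
After iteration 4: n = 3, x = 5, b = 8
After iteration 5: n = 4, x = 8, b = 13
After iteration 6: n = 5, x = 13, b = 21
Loop ends.

Final answer: 13, 21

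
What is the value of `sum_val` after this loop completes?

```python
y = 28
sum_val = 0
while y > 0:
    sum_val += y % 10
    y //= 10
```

Let's trace through this code step by step.

Initialize: y = 28
Initialize: sum_val = 0
Entering loop: while y > 0:
After iteration 1: y = 2, sum_val = 8
After iteration 2: y = 0, sum_val = 10
Loop ends.

Final answer: 10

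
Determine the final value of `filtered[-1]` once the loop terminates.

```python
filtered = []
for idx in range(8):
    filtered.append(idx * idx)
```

Let's trace through this code step by step.

Initialize: filtered = []
Entering loop: for idx in range(8):
After iteration 1: idx = 0, filtered = [0]
After iteration 2: idx = 1, filtered = [0, 1]
After iteration 3: idx = 2, filtered = [0, 1, 4]
After iteration 4: idx = 3, filtered = [0, 1, 4, 9]
After iteration 5: idx = 4, filtered = [0, 1, 4, 9, 16]
After iteration 6: idx = 5, filtered = [0, 1, 4, 9, 16, 25]
After iteration 7: idx = 6, filtered = [0, 1, 4, 9, 16, 25, 36]
After iteration 8: idx = 7, filtered = [0, 1, 4, 9, 16, 25, 36, 49]
Loop ends.
filtered[-1] = 49

Final answer: 49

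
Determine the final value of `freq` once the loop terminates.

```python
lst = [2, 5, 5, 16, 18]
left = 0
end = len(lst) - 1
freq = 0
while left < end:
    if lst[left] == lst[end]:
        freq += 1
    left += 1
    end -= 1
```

Let's trace through this code step by step.

Initialize: lst = [2, 5, 5, 16, 18]
Initialize: left = 0
Initialize: end = 4
Initialize: freq = 0
Entering loop: while left < end:
After iteration 1: left = 1, end = 3, freq = 0
After iteration 2: left = 2, end = 2, freq = 0
Loop ends.

Final answer: 0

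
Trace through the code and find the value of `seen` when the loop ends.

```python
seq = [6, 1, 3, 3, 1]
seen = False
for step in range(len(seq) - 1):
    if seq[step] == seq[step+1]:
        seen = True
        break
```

Let's trace through this code step by step.

Initialize: seq = [6, 1, 3, 3, 1]
Initialize: seen = False
Entering loop: for step in range(len(seq) - 1):
After iteration 1: step = 0, seen = False
After iteration 2: step = 1, seen = False
After iteration 3: step = 2, seen = True
Loop ends.

Final answer: True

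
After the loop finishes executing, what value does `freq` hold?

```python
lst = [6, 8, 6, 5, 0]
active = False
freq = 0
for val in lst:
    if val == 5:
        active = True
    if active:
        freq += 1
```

Let's trace through this code step by step.

Initialize: lst = [6, 8, 6, 5, 0]
Initialize: active = False
Initialize: freq = 0
Entering loop: for val in lst:
After iteration 1: val = 6, active = False, freq = 0
After iteration 2: val = 8, active = False, freq = 0
After iteration 3: val = 6, active = False, freq = 0
After iteration 4: val = 5, active = True, freq = 1
After iteration 5: val = 0, active = True, freq = 2
Loop ends.

Final answer: 2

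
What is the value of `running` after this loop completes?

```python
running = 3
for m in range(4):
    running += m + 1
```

Let's trace through this code step by step.

Initialize: running = 3
Entering loop: for m in range(4):
After iteration 1: m = 0, running = 4
After iteration 2: m = 1, running = 6
After iteration 3: m = 2, running = 9
After iteration 4: m = 3, running = 13
Loop ends.

Final answer: 13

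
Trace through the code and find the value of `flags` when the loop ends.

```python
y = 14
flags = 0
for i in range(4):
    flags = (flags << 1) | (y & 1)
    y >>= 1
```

Let's trace through this code step by step.

Initialize: y = 14
Initialize: flags = 0
Entering loop: for i in range(4):
After iteration 1: i = 0, y = 7, flags = 0
After iteration 2: i = 1, y = 3, flags = 1
After iteration 3: i = 2, y = 1, flags = 3
After iteration 4: i = 3, y = 0, flags = 7
Loop ends.

Final answer: 7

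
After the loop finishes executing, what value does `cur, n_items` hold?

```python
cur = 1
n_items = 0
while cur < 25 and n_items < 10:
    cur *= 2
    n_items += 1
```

Let's trace through this code step by step.

Initialize: cur = 1
Initialize: n_items = 0
Entering loop: while cur < 25 and n_items < 10:
After iteration 1: cur = 2, n_items = 1
After iteration 2: cur = 4, n_items = 2
After iteration 3: cur = 8, n_items = 3
After iteration 4: cur = 16, n_items = 4
After iteration 5: cur = 32, n_items = 5
Loop ends.

Final answer: 32, 5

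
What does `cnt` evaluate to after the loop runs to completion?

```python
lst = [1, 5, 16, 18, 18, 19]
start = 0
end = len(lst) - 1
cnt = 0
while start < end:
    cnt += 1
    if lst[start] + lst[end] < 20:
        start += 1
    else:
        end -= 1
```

Let's trace through this code step by step.

Initialize: lst = [1, 5, 16, 18, 18, 19]
Initialize: start = 0
Initialize: end = 5
Initialize: cnt = 0
Entering loop: while start < end:
After iteration 1: start = 0, end = 4, cnt = 1
After iteration 2: start = 1, end = 4, cnt = 2
After iteration 3: start = 1, end = 3, cnt = 3
After iteration 4: start = 1, end = 2, cnt = 4
After iteration 5: start = 1, end = 1, cnt = 5
Loop ends.

Final answer: 5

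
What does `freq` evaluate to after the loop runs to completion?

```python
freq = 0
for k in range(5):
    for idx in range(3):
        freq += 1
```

Let's trace through this code step by step.

Initialize: freq = 0
Entering loop: for k in range(5):
After iteration 1: k = 0, freq = 3
After iteration 2: k = 1, freq = 6
After iteration 3: k = 2, freq = 9
After iteration 4: k = 3, freq = 12
After iteration 5: k = 4, freq = 15
Loop ends.

Final answer: 15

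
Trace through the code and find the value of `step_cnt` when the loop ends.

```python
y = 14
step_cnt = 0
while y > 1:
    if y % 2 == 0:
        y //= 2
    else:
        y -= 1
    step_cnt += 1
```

Let's trace through this code step by step.

Initialize: y = 14
Initialize: step_cnt = 0
Entering loop: while y > 1:
After iteration 1: y = 7, step_cnt = 1
After iteration 2: y = 6, step_cnt = 2
After iteration 3: y = 3, step_cnt = 3
After iteration 4: y = 2, step_cnt = 4
After iteration 5: y = 1, step_cnt = 5
Loop ends.

Final answer: 5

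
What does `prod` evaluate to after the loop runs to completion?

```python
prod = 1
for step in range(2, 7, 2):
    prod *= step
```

Let's trace through this code step by step.

Initialize: prod = 1
Entering loop: for step in range(2, 7, 2):
After iteration 1: step = 2, prod = 2
After iteration 2: step = 4, prod = 8
After iteration 3: step = 6, prod = 48
Loop ends.

Final answer: 48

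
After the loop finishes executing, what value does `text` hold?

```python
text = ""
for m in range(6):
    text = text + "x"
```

Let's trace through this code step by step.

Initialize: text = ''
Entering loop: for m in range(6):
After iteration 1: m = 0, text = 'x'
After iteration 2: m = 1, text = 'xx'
After iteration 3: m = 2, text = 'xxx'
After iteration 4: m = 3, text = 'xxxx'
After iteration 5: m = 4, text = 'xxxxx'
After iteration 6: m = 5, text = 'xxxxxx'
Loop ends.

Final answer: 'xxxxxx'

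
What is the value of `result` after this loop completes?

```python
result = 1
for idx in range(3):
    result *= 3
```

Let's trace through this code step by step.

Initialize: result = 1
Entering loop: for idx in range(3):
After iteration 1: idx = 0, result = 3
After iteration 2: idx = 1, result = 9
After iteration 3: idx = 2, result = 27
Loop ends.

Final answer: 27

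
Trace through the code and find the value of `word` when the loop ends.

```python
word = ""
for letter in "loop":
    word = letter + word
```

Let's trace through this code step by step.

Initialize: word = ''
Entering loop: for letter in "loop":
After iteration 1: letter = 'l', word = 'l'
After iteration 2: letter = 'o', word = 'ol'
After iteration 3: letter = 'o', word = 'ool'
After iteration 4: letter = 'p', word = 'pool'
Loop ends.

Final answer: 'pool'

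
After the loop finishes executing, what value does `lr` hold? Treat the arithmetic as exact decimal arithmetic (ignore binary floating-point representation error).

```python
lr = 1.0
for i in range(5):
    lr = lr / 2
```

Let's trace through this code step by step.

Initialize: lr = 1.0
Entering loop: for i in range(5):
After iteration 1: i = 0, lr = 0.5
After iteration 2: i = 1, lr = 0.25
After iteration 3: i = 2, lr = 0.125
After iteration 4: i = 3, lr = 0.0625
After iteration 5: i = 4, lr = 0.03125
Loop ends.

Final answer: 0.03125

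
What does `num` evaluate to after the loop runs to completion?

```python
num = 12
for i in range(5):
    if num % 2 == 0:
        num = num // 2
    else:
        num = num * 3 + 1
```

Let's trace through this code step by step.

Initialize: num = 12
Entering loop: for i in range(5):
After iteration 1: i = 0, num = 6
After iteration 2: i = 1, num = 3
After iteration 3: i = 2, num = 10
After iteration 4: i = 3, num = 5
After iteration 5: i = 4, num = 16
Loop ends.

Final answer: 16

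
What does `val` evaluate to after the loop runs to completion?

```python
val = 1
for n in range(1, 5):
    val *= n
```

Let's trace through this code step by step.

Initialize: val = 1
Entering loop: for n in range(1, 5):
After iteration 1: n = 1, val = 1
After iteration 2: n = 2, val = 2
After iteration 3: n = 3, val = 6
After iteration 4: n = 4, val = 24
Loop ends.

Final answer: 24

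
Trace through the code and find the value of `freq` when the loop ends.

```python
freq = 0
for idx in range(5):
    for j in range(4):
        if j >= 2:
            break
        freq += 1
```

Let's trace through this code step by step.

Initialize: freq = 0
Entering loop: for idx in range(5):
After iteration 1: idx = 0, freq = 2
After iteration 2: idx = 1, freq = 4
After iteration 3: idx = 2, freq = 6
After iteration 4: idx = 3, freq = 8
After iteration 5: idx = 4, freq = 10
Loop ends.

Final answer: 10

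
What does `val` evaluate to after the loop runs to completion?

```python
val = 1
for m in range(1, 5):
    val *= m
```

Let's trace through this code step by step.

Initialize: val = 1
Entering loop: for m in range(1, 5):
After iteration 1: m = 1, val = 1
After iteration 2: m = 2, val = 2
After iteration 3: m = 3, val = 6
After iteration 4: m = 4, val = 24
Loop ends.

Final answer: 24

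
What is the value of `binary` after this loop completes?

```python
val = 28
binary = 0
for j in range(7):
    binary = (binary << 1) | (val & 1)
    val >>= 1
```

Let's trace through this code step by step.

Initialize: val = 28
Initialize: binary = 0
Entering loop: for j in range(7):
After iteration 1: j = 0, val = 14, binary = 0
After iteration 2: j = 1, val = 7, binary = 0
After iteration 3: j = 2, val = 3, binary = 1
After iteration 4: j = 3, val = 1, binary = 3
After iteration 5: j = 4, val = 0, binary = 7
After iteration 6: j = 5, val = 0, binary = 14
After iteration 7: j = 6, val = 0, binary = 28
Loop ends.

Final answer: 28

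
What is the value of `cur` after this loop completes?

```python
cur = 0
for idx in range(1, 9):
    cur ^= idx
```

Let's trace through this code step by step.

Initialize: cur = 0
Entering loop: for idx in range(1, 9):
After iteration 1: idx = 1, cur = 1
After iteration 2: idx = 2, cur = 3
After iteration 3: idx = 3, cur = 0
After iteration 4: idx = 4, cur = 4
After iteration 5: idx = 5, cur = 1
After iteration 6: idx = 6, cur = 7
After iteration 7: idx = 7, cur = 0
After iteration 8: idx = 8, cur = 8
Loop ends.

Final answer: 8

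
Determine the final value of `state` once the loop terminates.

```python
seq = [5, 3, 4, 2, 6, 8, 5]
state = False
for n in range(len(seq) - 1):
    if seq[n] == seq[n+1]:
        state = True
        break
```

Let's trace through this code step by step.

Initialize: seq = [5, 3, 4, 2, 6, 8, 5]
Initialize: state = False
Entering loop: for n in range(len(seq) - 1):
After iteration 1: n = 0, state = False
After iteration 2: n = 1, state = False
After iteration 3: n = 2, state = False
After iteration 4: n = 3, state = False
After iteration 5: n = 4, state = False
After iteration 6: n = 5, state = False
Loop ends.

Final answer: False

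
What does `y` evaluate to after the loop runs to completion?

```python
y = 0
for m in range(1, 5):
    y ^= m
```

Let's trace through this code step by step.

Initialize: y = 0
Entering loop: for m in range(1, 5):
After iteration 1: m = 1, y = 1
After iteration 2: m = 2, y = 3
After iteration 3: m = 3, y = 0
After iteration 4: m = 4, y = 4
Loop ends.

Final answer: 4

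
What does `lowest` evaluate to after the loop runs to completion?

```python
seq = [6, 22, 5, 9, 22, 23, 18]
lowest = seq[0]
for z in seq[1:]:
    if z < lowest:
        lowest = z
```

Let's trace through this code step by step.

Initialize: seq = [6, 22, 5, 9, 22, 23, 18]
Initialize: lowest = 6
Entering loop: for z in seq[1:]:
After iteration 1: z = 22, lowest = 6
After iteration 2: z = 5, lowest = 5
After iteration 3: z = 9, lowest = 5
After iteration 4: z = 22, lowest = 5
After iteration 5: z = 23, lowest = 5
After iteration 6: z = 18, lowest = 5
Loop ends.

Final answer: 5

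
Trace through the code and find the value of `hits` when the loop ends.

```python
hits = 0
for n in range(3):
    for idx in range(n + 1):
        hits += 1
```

Let's trace through this code step by step.

Initialize: hits = 0
Entering loop: for n in range(3):
After iteration 1: n = 0, hits = 1, idx = 0
After iteration 2: n = 1, hits = 3, idx = 1
After iteration 3: n = 2, hits = 6, idx = 2
Loop ends.

Final answer: 6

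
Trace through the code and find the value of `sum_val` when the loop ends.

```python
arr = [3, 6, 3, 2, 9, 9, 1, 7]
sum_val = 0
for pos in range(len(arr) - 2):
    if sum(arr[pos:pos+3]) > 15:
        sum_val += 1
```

Let's trace through this code step by step.

Initialize: arr = [3, 6, 3, 2, 9, 9, 1, 7]
Initialize: sum_val = 0
Entering loop: for pos in range(len(arr) - 2):
After iteration 1: pos = 0, sum_val = 0
After iteration 2: pos = 1, sum_val = 0
After iteration 3: pos = 2, sum_val = 0
After iteration 4: pos = 3, sum_val = 1
After iteration 5: pos = 4, sum_val = 2
After iteration 6: pos = 5, sum_val = 3
Loop ends.

Final answer: 3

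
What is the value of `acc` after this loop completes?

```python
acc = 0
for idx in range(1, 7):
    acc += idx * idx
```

Let's trace through this code step by step.

Initialize: acc = 0
Entering loop: for idx in range(1, 7):
After iteration 1: idx = 1, acc = 1
After iteration 2: idx = 2, acc = 5
After iteration 3: idx = 3, acc = 14
After iteration 4: idx = 4, acc = 30
After iteration 5: idx = 5, acc = 55
After iteration 6: idx = 6, acc = 91
Loop ends.

Final answer: 91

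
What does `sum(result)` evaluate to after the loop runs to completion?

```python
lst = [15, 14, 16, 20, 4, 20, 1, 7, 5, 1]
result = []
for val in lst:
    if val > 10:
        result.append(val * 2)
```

Let's trace through this code step by step.

Initialize: lst = [15, 14, 16, 20, 4, 20, 1, 7, 5, 1]
Initialize: result = []
Entering loop: for val in lst:
After iteration 1: val = 15, result = [30]
After iteration 2: val = 14, result = [30, 28]
After iteration 3: val = 16, result = [30, 28, 32]
After iteration 4: val = 20, result = [30, 28, 32, 40]
After iteration 5: val = 4, result = [30, 28, 32, 40]
After iteration 6: val = 20, result = [30, 28, 32, 40, 40]
After iteration 7: val = 1, result = [30, 28, 32, 40, 40]
After iteration 8: val = 7, result = [30, 28, 32, 40, 40]
After iteration 9: val = 5, result = [30, 28, 32, 40, 40]
After iteration 10: val = 1, result = [30, 28, 32, 40, 40]
Loop ends.
sum(result) = 170

Final answer: 170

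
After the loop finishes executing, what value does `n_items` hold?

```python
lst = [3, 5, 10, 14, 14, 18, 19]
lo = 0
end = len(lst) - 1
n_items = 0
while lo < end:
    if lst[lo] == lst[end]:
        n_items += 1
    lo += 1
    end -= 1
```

Let's trace through this code step by step.

Initialize: lst = [3, 5, 10, 14, 14, 18, 19]
Initialize: lo = 0
Initialize: end = 6
Initialize: n_items = 0
Entering loop: while lo < end:
After iteration 1: lo = 1, end = 5, n_items = 0
After iteration 2: lo = 2, end = 4, n_items = 0
After iteration 3: lo = 3, end = 3, n_items = 0
Loop ends.

Final answer: 0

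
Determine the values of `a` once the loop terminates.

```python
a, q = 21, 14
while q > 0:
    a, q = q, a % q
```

Let's trace through this code step by step.

Initialize: a = 21
Initialize: q = 14
Entering loop: while q > 0:
After iteration 1: a = 14, q = 7
After iteration 2: a = 7, q = 0
Loop ends.

Final answer: 7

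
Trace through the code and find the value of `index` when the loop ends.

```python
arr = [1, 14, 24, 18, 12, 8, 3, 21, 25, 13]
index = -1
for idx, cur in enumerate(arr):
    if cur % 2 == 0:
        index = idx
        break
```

Let's trace through this code step by step.

Initialize: arr = [1, 14, 24, 18, 12, 8, 3, 21, 25, 13]
Initialize: index = -1
Entering loop: for idx, cur in enumerate(arr):
After iteration 1: idx = 0, cur = 1, index = -1
After iteration 2: idx = 1, cur = 14, index = 1
Loop ends.

Final answer: 1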